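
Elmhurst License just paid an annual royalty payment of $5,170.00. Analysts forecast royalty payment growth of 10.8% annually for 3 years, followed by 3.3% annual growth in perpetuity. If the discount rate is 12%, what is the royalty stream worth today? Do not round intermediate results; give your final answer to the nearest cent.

D_1 = 5728.36000
D_2 = 6347.02288
D_3 = 7032.50135
Terminal value at year 3: TV = D_3×(1+g_2)/(r−g_2) = 7264.57390/0.087 = 83500.84937
P_0 = D_1/(1+r)^1 + D_2/(1+r)^2 + D_3/(1+r)^3 + TV/(1+r)^3
    = 5114.60714 + 5059.80778 + 5005.59555 + 59434.25526 = 74614.26574

$74614.27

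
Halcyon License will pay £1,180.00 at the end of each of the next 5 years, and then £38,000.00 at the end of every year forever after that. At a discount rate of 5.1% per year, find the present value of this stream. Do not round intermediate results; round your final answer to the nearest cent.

£586126.41

PV of 5-year annuity: £1,180.00 × [1 − (1+0.051)^−5] / 0.051 = 5094.69104
Perpetuity value at year 5: £38,000.00 / 0.051 = 745098.03922
PV of perpetuity: 745098.03922 / (1+0.051)^5 = 581031.71746
Total PV = 5094.69104 + 581031.71746 = 586126.40850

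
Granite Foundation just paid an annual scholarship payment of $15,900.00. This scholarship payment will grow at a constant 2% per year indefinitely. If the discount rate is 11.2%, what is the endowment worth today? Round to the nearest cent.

D₁ = D₀ × (1 + g) = $15,900.00 × 1.02 = $16,218.0000
Growing perpetuity: P = D₁ / (r − g) = $16,218.0000 / (0.112 − 0.02) = $176,282.61

$176282.61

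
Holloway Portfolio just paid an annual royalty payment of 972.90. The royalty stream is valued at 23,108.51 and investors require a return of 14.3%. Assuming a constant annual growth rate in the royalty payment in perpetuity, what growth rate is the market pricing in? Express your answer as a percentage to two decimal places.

9.68%

P = D₀(1+g)/(r−g) ⇒ P(r−g) = D₀(1+g) ⇒ g(P+D₀) = P·r − D₀
g = (P·r − D₀)/(P + D₀) = (23,108.51×0.143 − 972.90) / (23,108.51 + 972.90) = 0.096822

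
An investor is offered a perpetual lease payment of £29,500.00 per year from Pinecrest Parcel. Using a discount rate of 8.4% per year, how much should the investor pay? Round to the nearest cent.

Level perpetuity: PV = C / r = £29,500.00 / 0.084 = £351,190.48

£351190.48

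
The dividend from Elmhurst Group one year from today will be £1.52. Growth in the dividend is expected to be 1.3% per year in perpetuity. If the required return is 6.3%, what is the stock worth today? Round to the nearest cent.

Growing perpetuity: P = D₁ / (r − g) = £1.5200 / (0.063 − 0.013) = £30.40

£30.40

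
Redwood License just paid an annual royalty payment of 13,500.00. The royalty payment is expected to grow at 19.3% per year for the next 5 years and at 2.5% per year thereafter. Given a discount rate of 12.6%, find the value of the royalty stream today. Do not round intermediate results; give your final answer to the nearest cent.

263462.75

D_1 = 16105.50000
D_2 = 19213.86150
D_3 = 22922.13677
D_4 = 27346.10917
D_5 = 32623.90824
Terminal value at year 5: TV = D_5×(1+g_2)/(r−g_2) = 33439.50594/0.101 = 331084.21724
P_0 = D_1/(1+r)^1 + D_2/(1+r)^2 + D_3/(1+r)^3 + D_4/(1+r)^4 + D_5/(1+r)^5 + TV/(1+r)^5
    = 14303.28597 + 15154.36959 + 16056.09496 + 17011.47539 + 18023.70350 + 182913.82260 = 263462.75200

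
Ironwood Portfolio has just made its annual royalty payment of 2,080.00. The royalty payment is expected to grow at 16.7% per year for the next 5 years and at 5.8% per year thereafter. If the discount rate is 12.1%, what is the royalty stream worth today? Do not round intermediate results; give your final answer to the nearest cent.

54463.03

D_1 = 2427.36000
D_2 = 2832.72912
D_3 = 3305.79488
D_4 = 3857.86263
D_5 = 4502.12569
Terminal value at year 5: TV = D_5×(1+g_2)/(r−g_2) = 4763.24898/0.063 = 75607.12662
P_0 = D_1/(1+r)^1 + D_2/(1+r)^2 + D_3/(1+r)^3 + D_4/(1+r)^4 + D_5/(1+r)^5 + TV/(1+r)^5
    = 2165.35236 + 2254.20714 + 2346.70806 + 2443.00474 + 2543.25292 + 42710.50146 = 54463.02669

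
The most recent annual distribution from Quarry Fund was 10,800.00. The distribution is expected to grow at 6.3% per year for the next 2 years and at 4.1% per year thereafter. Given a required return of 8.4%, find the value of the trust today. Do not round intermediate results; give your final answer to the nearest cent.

272404.58

D_1 = 11480.40000
D_2 = 12203.66520
Terminal value at year 2: TV = D_2×(1+g_2)/(r−g_2) = 12704.01547/0.043 = 295442.22031
P_0 = D_1/(1+r)^1 + D_2/(1+r)^2 + TV/(1+r)^2
    = 10590.77491 + 10385.60307 + 251428.20453 = 272404.58251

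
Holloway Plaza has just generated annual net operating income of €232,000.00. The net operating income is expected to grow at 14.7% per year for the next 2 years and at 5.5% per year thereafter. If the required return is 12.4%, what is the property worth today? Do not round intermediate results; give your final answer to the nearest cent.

€4172242.82

D_1 = 266104.00000
D_2 = 305221.28800
Terminal value at year 2: TV = D_2×(1+g_2)/(r−g_2) = 322008.45884/0.069 = 4666789.25855
P_0 = D_1/(1+r)^1 + D_2/(1+r)^2 + TV/(1+r)^2
    = 236747.33096 + 241591.80482 + 3693903.68232 = 4172242.81809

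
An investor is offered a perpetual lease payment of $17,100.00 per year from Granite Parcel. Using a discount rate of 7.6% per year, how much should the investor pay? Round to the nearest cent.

Level perpetuity: PV = C / r = $17,100.00 / 0.076 = $225,000.00

$225000.00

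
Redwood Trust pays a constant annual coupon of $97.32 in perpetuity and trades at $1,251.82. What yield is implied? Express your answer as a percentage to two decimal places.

P = C/r ⇒ r = C/P = $97.32/$1,251.82 = 0.077743

7.77%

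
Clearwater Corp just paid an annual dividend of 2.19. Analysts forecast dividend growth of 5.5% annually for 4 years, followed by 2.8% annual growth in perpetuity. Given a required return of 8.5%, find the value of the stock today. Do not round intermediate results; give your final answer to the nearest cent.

43.48

D_1 = 2.31045
D_2 = 2.43752
D_3 = 2.57159
D_4 = 2.71303
Terminal value at year 4: TV = D_4×(1+g_2)/(r−g_2) = 2.78899/0.057 = 48.92966
P_0 = D_1/(1+r)^1 + D_2/(1+r)^2 + D_3/(1+r)^3 + D_4/(1+r)^4 + TV/(1+r)^4
    = 2.12945 + 2.07057 + 2.01332 + 1.95765 + 35.30639 = 43.47737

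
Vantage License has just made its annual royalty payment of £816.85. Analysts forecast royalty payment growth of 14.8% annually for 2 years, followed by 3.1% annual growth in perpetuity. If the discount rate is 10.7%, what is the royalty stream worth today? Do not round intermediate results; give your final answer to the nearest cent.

£13642.83

D_1 = 937.74380
D_2 = 1076.52988
Terminal value at year 2: TV = D_2×(1+g_2)/(r−g_2) = 1109.90231/0.076 = 14603.97775
P_0 = D_1/(1+r)^1 + D_2/(1+r)^2 + TV/(1+r)^2
    = 847.10370 + 878.47791 + 11917.24645 = 13642.82807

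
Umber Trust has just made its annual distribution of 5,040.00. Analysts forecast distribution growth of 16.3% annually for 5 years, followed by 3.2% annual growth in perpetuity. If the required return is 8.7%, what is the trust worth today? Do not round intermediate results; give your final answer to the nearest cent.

163591.29

D_1 = 5861.52000
D_2 = 6816.94776
D_3 = 7928.11024
D_4 = 9220.39221
D_5 = 10723.31615
Terminal value at year 5: TV = D_5×(1+g_2)/(r−g_2) = 11066.46226/0.055 = 201208.40477
P_0 = D_1/(1+r)^1 + D_2/(1+r)^2 + D_3/(1+r)^3 + D_4/(1+r)^4 + D_5/(1+r)^5 + TV/(1+r)^5
    = 5392.38270 + 5769.40302 + 6172.78355 + 6604.36731 + 7066.12620 + 132586.22253 = 163591.28532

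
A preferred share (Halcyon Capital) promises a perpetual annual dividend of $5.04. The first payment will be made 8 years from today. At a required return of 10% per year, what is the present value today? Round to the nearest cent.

Value at end of year 7: C / r = $5.04 / 0.1 = $50.4000
Discount to today: PV = $50.4000 / (1 + 0.1)^7 = $50.4000 / 1.948717 = $25.86

$25.86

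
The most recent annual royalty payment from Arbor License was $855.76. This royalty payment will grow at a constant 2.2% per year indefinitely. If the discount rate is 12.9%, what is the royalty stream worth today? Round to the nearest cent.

D₁ = D₀ × (1 + g) = $855.76 × 1.022 = $874.5867
Growing perpetuity: P = D₁ / (r − g) = $874.5867 / (0.129 − 0.022) = $8,173.71

$8173.71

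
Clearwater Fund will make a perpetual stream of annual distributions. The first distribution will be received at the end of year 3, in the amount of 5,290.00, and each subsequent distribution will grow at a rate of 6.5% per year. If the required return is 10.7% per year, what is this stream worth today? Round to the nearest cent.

102780.60

Value at end of year 2: C₁ / (r − g) = 5,290.00 / (0.107 − 0.065) = 125,952.3810
Discount to today: PV = 125,952.3810 / (1 + 0.107)^2 = 125,952.3810 / 1.225449 = 102,780.60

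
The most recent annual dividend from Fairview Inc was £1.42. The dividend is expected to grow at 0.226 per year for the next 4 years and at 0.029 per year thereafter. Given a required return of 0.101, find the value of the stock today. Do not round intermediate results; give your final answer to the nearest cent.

D_1 = 1.74092
D_2 = 2.13437
D_3 = 2.61674
D_4 = 3.20812
Terminal value at year 4: TV = D_4×(1+g_2)/(r−g_2) = 3.30115/0.072 = 45.84934
P_0 = D_1/(1+r)^1 + D_2/(1+r)^2 + D_3/(1+r)^3 + D_4/(1+r)^4 + TV/(1+r)^4
    = 1.58122 + 1.76074 + 1.96064 + 2.18324 + 31.20210 = 38.68793

£38.69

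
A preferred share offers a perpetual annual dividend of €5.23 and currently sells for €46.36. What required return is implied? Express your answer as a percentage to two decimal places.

P = C/r ⇒ r = C/P = €5.23/€46.36 = 0.112813

11.28%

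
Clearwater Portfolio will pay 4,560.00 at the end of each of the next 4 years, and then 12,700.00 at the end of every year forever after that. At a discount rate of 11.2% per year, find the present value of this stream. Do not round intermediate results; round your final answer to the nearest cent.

PV of 4-year annuity: 4,560.00 × [1 − (1+0.112)^−4] / 0.112 = 14086.95263
Perpetuity value at year 4: 12,700.00 / 0.112 = 113392.85714
PV of perpetuity: 113392.85714 / (1+0.112)^4 = 74159.45838
Total PV = 14086.95263 + 74159.45838 = 88246.41101

88246.41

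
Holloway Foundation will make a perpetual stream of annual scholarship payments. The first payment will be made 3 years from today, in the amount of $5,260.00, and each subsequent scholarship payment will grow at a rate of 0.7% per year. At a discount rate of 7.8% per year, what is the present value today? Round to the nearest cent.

Value at end of year 2: C₁ / (r − g) = $5,260.00 / (0.078 − 0.007) = $74,084.5070
Discount to today: PV = $74,084.5070 / (1 + 0.078)^2 = $74,084.5070 / 1.162084 = $63,751.42

$63751.42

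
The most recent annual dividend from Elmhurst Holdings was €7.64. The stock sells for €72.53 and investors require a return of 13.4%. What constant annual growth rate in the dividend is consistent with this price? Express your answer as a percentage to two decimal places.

2.59%

P = D₀(1+g)/(r−g) ⇒ P(r−g) = D₀(1+g) ⇒ g(P+D₀) = P·r − D₀
g = (P·r − D₀)/(P + D₀) = (€72.53×0.134 − €7.64) / (€72.53 + €7.64) = 0.025933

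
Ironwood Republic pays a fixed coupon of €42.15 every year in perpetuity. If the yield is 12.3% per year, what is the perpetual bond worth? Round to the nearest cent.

€342.68

Level perpetuity: PV = C / r = €42.15 / 0.123 = €342.68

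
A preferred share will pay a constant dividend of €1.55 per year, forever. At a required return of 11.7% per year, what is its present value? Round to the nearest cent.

€13.25

Level perpetuity: PV = C / r = €1.55 / 0.117 = €13.25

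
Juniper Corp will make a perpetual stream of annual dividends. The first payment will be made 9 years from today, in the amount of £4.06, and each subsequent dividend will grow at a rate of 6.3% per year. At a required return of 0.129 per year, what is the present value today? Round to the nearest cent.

Value at end of year 8: C₁ / (r − g) = £4.06 / (0.129 − 0.063) = £61.5152
Discount to today: PV = £61.5152 / (1 + 0.129)^8 = £61.5152 / 2.639682 = £23.30

£23.30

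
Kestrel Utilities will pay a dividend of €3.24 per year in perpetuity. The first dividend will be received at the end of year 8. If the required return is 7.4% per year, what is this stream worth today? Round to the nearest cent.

Value at end of year 7: C / r = €3.24 / 0.074 = €43.7838
Discount to today: PV = €43.7838 / (1 + 0.074)^7 = €43.7838 / 1.648276 = €26.56

€26.56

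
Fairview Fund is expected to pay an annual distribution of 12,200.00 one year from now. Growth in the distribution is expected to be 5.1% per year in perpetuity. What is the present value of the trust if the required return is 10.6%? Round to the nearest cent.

Growing perpetuity: P = D₁ / (r − g) = 12,200.0000 / (0.106 − 0.051) = 221,818.18

221818.18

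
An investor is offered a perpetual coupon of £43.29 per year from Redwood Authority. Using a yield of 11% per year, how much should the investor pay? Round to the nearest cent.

£393.55

Level perpetuity: PV = C / r = £43.29 / 0.11 = £393.55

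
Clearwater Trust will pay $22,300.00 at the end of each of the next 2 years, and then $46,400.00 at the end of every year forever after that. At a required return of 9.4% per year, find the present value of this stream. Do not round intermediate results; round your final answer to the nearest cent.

PV of 2-year annuity: $22,300.00 × [1 − (1+0.094)^−2] / 0.094 = 39016.37317
Perpetuity value at year 2: $46,400.00 / 0.094 = 493617.02128
PV of perpetuity: 493617.02128 / (1+0.094)^2 = 412434.97127
Total PV = 39016.37317 + 412434.97127 = 451451.34444

$451451.34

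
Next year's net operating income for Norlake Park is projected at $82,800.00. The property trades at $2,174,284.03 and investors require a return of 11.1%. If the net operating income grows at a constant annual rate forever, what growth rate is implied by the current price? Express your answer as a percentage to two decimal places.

7.29%

P = D₁/(r−g) ⇒ g = r − D₁/P = 0.111 − $82,800.00/$2,174,284.03 = 0.072918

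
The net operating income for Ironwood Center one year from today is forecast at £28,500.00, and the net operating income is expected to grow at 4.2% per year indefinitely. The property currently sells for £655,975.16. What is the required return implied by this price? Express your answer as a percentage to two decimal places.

P = D₁/(r − g) ⇒ r = D₁/P + g = £28,500.0000/£655,975.16 + 0.042 = 0.043447 + 0.042 = 0.085447

8.54%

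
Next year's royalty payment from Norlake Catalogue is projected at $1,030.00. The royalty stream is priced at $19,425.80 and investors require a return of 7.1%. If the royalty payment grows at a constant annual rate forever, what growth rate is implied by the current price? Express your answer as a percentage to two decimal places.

P = D₁/(r−g) ⇒ g = r − D₁/P = 0.071 − $1,030.00/$19,425.80 = 0.017978

1.80%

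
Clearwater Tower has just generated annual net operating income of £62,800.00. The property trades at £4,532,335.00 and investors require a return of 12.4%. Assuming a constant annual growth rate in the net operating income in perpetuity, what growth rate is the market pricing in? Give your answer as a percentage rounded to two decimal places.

P = D₀(1+g)/(r−g) ⇒ P(r−g) = D₀(1+g) ⇒ g(P+D₀) = P·r − D₀
g = (P·r − D₀)/(P + D₀) = (£4,532,335.00×0.124 − £62,800.00) / (£4,532,335.00 + £62,800.00) = 0.108639

10.86%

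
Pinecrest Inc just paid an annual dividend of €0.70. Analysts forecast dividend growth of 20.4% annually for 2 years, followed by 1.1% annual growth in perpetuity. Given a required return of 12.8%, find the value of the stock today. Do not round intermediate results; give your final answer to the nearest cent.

€8.44

D_1 = 0.84280
D_2 = 1.01473
Terminal value at year 2: TV = D_2×(1+g_2)/(r−g_2) = 1.02589/0.117 = 8.76832
P_0 = D_1/(1+r)^1 + D_2/(1+r)^2 + TV/(1+r)^2
    = 0.74716 + 0.79750 + 6.89125 = 8.43592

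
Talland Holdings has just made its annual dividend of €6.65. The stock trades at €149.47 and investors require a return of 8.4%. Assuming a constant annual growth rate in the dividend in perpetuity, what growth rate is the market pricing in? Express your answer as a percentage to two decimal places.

3.78%

P = D₀(1+g)/(r−g) ⇒ P(r−g) = D₀(1+g) ⇒ g(P+D₀) = P·r − D₀
g = (P·r − D₀)/(P + D₀) = (€149.47×0.084 − €6.65) / (€149.47 + €6.65) = 0.037827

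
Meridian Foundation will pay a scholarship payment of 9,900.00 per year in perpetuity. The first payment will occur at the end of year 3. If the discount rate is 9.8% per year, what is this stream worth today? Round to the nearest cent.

Value at end of year 2: C / r = 9,900.00 / 0.098 = 101,020.4082
Discount to today: PV = 101,020.4082 / (1 + 0.098)^2 = 101,020.4082 / 1.205604 = 83,792.36

83792.36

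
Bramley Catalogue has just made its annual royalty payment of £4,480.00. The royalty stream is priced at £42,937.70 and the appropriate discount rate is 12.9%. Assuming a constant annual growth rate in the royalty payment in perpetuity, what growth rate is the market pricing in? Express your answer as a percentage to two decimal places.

2.23%

P = D₀(1+g)/(r−g) ⇒ P(r−g) = D₀(1+g) ⇒ g(P+D₀) = P·r − D₀
g = (P·r − D₀)/(P + D₀) = (£42,937.70×0.129 − £4,480.00) / (£42,937.70 + £4,480.00) = 0.022333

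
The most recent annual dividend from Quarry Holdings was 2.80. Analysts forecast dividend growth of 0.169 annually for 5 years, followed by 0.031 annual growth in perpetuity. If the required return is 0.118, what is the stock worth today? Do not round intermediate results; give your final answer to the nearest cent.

57.51

D_1 = 3.27320
D_2 = 3.82637
D_3 = 4.47303
D_4 = 5.22897
D_5 = 6.11266
Terminal value at year 5: TV = D_5×(1+g_2)/(r−g_2) = 6.30216/0.087 = 72.43859
P_0 = D_1/(1+r)^1 + D_2/(1+r)^2 + D_3/(1+r)^3 + D_4/(1+r)^4 + D_5/(1+r)^5 + TV/(1+r)^5
    = 2.92773 + 3.06128 + 3.20093 + 3.34695 + 3.49963 + 41.47257 = 57.50909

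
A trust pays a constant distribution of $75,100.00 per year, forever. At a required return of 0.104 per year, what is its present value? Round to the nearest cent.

$722115.38

Level perpetuity: PV = C / r = $75,100.00 / 0.104 = $722,115.38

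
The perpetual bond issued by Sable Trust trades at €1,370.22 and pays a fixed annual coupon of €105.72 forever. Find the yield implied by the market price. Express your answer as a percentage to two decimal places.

7.72%

P = C/r ⇒ r = C/P = €105.72/€1,370.22 = 0.077155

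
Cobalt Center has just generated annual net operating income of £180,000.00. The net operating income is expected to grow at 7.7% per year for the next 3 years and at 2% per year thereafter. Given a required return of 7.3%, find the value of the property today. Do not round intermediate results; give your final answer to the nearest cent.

D_1 = 193860.00000
D_2 = 208787.22000
D_3 = 224863.83594
Terminal value at year 3: TV = D_3×(1+g_2)/(r−g_2) = 229361.11266/0.053 = 4327568.16337
P_0 = D_1/(1+r)^1 + D_2/(1+r)^2 + D_3/(1+r)^3 + TV/(1+r)^3
    = 180671.01584 + 181344.53314 + 182020.56123 + 3503037.21606 = 4047073.32627

£4047073.33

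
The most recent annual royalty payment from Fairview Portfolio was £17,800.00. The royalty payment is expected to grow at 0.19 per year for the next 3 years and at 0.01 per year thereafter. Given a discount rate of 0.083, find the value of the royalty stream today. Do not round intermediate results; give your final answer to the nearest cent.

£391382.71

D_1 = 21182.00000
D_2 = 25206.58000
D_3 = 29995.83020
Terminal value at year 3: TV = D_3×(1+g_2)/(r−g_2) = 30295.78850/0.073 = 415010.80140
P_0 = D_1/(1+r)^1 + D_2/(1+r)^2 + D_3/(1+r)^3 + TV/(1+r)^3
    = 19558.63343 + 21491.01918 + 23614.32394 + 326718.72851 = 391382.70507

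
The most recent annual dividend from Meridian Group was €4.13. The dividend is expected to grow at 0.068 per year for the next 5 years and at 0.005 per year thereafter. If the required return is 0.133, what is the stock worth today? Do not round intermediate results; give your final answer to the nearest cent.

D_1 = 4.41084
D_2 = 4.71078
D_3 = 5.03111
D_4 = 5.37323
D_5 = 5.73860
Terminal value at year 5: TV = D_5×(1+g_2)/(r−g_2) = 5.76730/0.128 = 45.05701
P_0 = D_1/(1+r)^1 + D_2/(1+r)^2 + D_3/(1+r)^3 + D_4/(1+r)^4 + D_5/(1+r)^5 + TV/(1+r)^5
    = 3.89306 + 3.66972 + 3.45919 + 3.26073 + 3.07367 + 24.13309 = 41.48946

€41.49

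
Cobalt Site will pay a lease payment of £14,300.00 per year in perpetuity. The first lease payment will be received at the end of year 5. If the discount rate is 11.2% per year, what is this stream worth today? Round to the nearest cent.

Value at end of year 4: C / r = £14,300.00 / 0.112 = £127,678.5714
Discount to today: PV = £127,678.5714 / (1 + 0.112)^4 = £127,678.5714 / 1.529041 = £83,502.38

£83502.38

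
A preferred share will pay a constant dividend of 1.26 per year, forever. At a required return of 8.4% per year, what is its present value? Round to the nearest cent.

15.00

Level perpetuity: PV = C / r = 1.26 / 0.084 = 15.00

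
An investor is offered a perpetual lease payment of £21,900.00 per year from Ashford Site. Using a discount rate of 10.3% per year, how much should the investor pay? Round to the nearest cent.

£212621.36

Level perpetuity: PV = C / r = £21,900.00 / 0.103 = £212,621.36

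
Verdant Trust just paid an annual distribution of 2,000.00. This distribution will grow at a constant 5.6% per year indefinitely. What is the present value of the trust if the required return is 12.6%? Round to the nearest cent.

D₁ = D₀ × (1 + g) = 2,000.00 × 1.056 = 2,112.0000
Growing perpetuity: P = D₁ / (r − g) = 2,112.0000 / (0.126 − 0.056) = 30,171.43

30171.43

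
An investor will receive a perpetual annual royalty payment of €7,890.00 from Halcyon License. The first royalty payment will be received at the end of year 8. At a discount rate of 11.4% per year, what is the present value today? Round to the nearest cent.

€32506.92

Value at end of year 7: C / r = €7,890.00 / 0.114 = €69,210.5263
Discount to today: PV = €69,210.5263 / (1 + 0.114)^7 = €69,210.5263 / 2.129101 = €32,506.92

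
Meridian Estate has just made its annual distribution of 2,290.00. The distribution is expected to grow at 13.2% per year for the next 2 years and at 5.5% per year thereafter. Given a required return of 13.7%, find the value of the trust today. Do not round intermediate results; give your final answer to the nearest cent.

33754.08

D_1 = 2592.28000
D_2 = 2934.46096
Terminal value at year 2: TV = D_2×(1+g_2)/(r−g_2) = 3095.85631/0.082 = 37754.34528
P_0 = D_1/(1+r)^1 + D_2/(1+r)^2 + TV/(1+r)^2
    = 2279.92964 + 2269.90356 + 29204.24707 = 33754.08027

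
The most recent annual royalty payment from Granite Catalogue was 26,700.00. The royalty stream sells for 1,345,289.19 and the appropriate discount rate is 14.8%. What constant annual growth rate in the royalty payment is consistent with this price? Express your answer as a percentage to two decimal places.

P = D₀(1+g)/(r−g) ⇒ P(r−g) = D₀(1+g) ⇒ g(P+D₀) = P·r − D₀
g = (P·r − D₀)/(P + D₀) = (1,345,289.19×0.148 − 26,700.00) / (1,345,289.19 + 26,700.00) = 0.125659

12.57%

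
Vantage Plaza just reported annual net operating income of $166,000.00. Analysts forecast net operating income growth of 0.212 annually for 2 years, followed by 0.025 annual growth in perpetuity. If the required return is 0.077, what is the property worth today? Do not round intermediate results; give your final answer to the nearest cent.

D_1 = 201192.00000
D_2 = 243844.70400
Terminal value at year 2: TV = D_2×(1+g_2)/(r−g_2) = 249940.82160/0.052 = 4806554.26154
P_0 = D_1/(1+r)^1 + D_2/(1+r)^2 + TV/(1+r)^2
    = 186807.79944 + 210223.81887 + 4143834.89122 = 4540866.50954

$4540866.51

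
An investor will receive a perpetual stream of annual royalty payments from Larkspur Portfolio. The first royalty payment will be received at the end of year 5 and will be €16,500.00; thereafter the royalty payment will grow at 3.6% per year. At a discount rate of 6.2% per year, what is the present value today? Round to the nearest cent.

€498898.88

Value at end of year 4: C₁ / (r − g) = €16,500.00 / (0.062 − 0.036) = €634,615.3846
Discount to today: PV = €634,615.3846 / (1 + 0.062)^4 = €634,615.3846 / 1.272032 = €498,898.88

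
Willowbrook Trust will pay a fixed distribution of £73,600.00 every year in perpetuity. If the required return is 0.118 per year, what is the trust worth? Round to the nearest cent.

Level perpetuity: PV = C / r = £73,600.00 / 0.118 = £623,728.81

£623728.81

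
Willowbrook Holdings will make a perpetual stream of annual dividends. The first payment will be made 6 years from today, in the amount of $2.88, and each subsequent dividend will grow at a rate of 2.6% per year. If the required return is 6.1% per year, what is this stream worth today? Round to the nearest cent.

Value at end of year 5: C₁ / (r − g) = $2.88 / (0.061 − 0.026) = $82.2857
Discount to today: PV = $82.2857 / (1 + 0.061)^5 = $82.2857 / 1.344550 = $61.20

$61.20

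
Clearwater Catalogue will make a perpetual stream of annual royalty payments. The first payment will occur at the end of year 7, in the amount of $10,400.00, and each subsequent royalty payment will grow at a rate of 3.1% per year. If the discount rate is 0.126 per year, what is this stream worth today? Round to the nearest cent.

$53713.00

Value at end of year 6: C₁ / (r − g) = $10,400.00 / (0.126 − 0.031) = $109,473.6842
Discount to today: PV = $109,473.6842 / (1 + 0.126)^6 = $109,473.6842 / 2.038123 = $53,713.00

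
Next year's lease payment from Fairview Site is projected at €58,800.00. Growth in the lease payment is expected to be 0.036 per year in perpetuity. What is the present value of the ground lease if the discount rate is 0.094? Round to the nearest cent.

Growing perpetuity: P = D₁ / (r − g) = €58,800.0000 / (0.094 − 0.036) = €1,013,793.10

€1013793.10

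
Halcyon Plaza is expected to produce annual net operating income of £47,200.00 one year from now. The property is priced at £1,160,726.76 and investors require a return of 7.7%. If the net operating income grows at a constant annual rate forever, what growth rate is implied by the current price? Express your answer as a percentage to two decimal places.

3.63%

P = D₁/(r−g) ⇒ g = r − D₁/P = 0.077 − £47,200.00/£1,160,726.76 = 0.036336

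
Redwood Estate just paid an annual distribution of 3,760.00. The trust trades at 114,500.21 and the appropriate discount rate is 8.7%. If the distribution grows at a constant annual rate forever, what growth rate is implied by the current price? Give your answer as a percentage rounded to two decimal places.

5.24%

P = D₀(1+g)/(r−g) ⇒ P(r−g) = D₀(1+g) ⇒ g(P+D₀) = P·r − D₀
g = (P·r − D₀)/(P + D₀) = (114,500.21×0.087 − 3,760.00) / (114,500.21 + 3,760.00) = 0.052440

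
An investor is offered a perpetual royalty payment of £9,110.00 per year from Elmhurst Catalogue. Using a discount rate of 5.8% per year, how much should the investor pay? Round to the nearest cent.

Level perpetuity: PV = C / r = £9,110.00 / 0.058 = £157,068.97

£157068.97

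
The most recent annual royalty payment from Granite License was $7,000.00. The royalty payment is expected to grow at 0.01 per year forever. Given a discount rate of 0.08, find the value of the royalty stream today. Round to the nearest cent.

D₁ = D₀ × (1 + g) = $7,000.00 × 1.01 = $7,070.0000
Growing perpetuity: P = D₁ / (r − g) = $7,070.0000 / (0.08 − 0.01) = $101,000.00

$101000.00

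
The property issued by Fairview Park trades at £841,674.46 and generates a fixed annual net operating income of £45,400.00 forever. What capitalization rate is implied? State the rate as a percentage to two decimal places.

5.39%

P = C/r ⇒ r = C/P = £45,400.00/£841,674.46 = 0.053940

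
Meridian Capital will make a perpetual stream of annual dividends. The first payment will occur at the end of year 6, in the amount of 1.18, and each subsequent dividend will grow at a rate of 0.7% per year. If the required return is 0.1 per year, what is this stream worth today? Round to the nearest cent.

Value at end of year 5: C₁ / (r − g) = 1.18 / (0.1 − 0.007) = 12.6882
Discount to today: PV = 12.6882 / (1 + 0.1)^5 = 12.6882 / 1.610510 = 7.88

7.88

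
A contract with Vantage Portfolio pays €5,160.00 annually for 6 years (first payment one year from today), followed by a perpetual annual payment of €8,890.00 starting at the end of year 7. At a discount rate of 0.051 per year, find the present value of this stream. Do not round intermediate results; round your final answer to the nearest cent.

PV of 6-year annuity: €5,160.00 × [1 − (1+0.051)^−6] / 0.051 = 26107.02139
Perpetuity value at year 6: €8,890.00 / 0.051 = 174313.72549
PV of perpetuity: 174313.72549 / (1+0.051)^6 = 129334.76810
Total PV = 26107.02139 + 129334.76810 = 155441.78949

€155441.79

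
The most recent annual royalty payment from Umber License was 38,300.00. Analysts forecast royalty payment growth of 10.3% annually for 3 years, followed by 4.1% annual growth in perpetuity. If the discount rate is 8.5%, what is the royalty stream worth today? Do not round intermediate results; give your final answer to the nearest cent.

D_1 = 42244.90000
D_2 = 46596.12470
D_3 = 51395.52554
Terminal value at year 3: TV = D_3×(1+g_2)/(r−g_2) = 53502.74209/0.044 = 1215971.41117
P_0 = D_1/(1+r)^1 + D_2/(1+r)^2 + D_3/(1+r)^3 + TV/(1+r)^3
    = 38935.39171 + 39581.32447 + 40237.97317 + 951993.86526 = 1070748.55461

1070748.55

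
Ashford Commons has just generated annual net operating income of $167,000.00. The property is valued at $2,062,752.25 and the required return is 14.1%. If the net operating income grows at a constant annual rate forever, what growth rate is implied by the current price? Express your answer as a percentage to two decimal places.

P = D₀(1+g)/(r−g) ⇒ P(r−g) = D₀(1+g) ⇒ g(P+D₀) = P·r − D₀
g = (P·r − D₀)/(P + D₀) = ($2,062,752.25×0.141 − $167,000.00) / ($2,062,752.25 + $167,000.00) = 0.055543

5.55%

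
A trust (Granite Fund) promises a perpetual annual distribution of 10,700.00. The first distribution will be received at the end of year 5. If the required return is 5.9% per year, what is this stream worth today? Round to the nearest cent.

144194.24

Value at end of year 4: C / r = 10,700.00 / 0.059 = 181,355.9322
Discount to today: PV = 181,355.9322 / (1 + 0.059)^4 = 181,355.9322 / 1.257720 = 144,194.24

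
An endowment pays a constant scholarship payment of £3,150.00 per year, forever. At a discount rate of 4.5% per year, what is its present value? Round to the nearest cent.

£70000.00

Level perpetuity: PV = C / r = £3,150.00 / 0.045 = £70,000.00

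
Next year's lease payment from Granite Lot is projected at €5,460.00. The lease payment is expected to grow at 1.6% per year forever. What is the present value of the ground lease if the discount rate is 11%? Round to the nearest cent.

Growing perpetuity: P = D₁ / (r − g) = €5,460.0000 / (0.11 − 0.016) = €58,085.11

€58085.11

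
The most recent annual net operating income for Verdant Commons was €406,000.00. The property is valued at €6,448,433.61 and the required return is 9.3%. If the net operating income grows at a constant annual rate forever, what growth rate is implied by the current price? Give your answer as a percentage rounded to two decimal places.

P = D₀(1+g)/(r−g) ⇒ P(r−g) = D₀(1+g) ⇒ g(P+D₀) = P·r − D₀
g = (P·r − D₀)/(P + D₀) = (€6,448,433.61×0.093 − €406,000.00) / (€6,448,433.61 + €406,000.00) = 0.028260

2.83%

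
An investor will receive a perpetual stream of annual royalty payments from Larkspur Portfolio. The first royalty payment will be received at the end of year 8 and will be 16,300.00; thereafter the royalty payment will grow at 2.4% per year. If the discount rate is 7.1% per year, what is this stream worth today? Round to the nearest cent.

Value at end of year 7: C₁ / (r − g) = 16,300.00 / (0.071 − 0.024) = 346,808.5106
Discount to today: PV = 346,808.5106 / (1 + 0.071)^7 = 346,808.5106 / 1.616316 = 214,567.26

214567.26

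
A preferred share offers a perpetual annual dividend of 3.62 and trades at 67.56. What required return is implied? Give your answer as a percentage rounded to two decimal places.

P = C/r ⇒ r = C/P = 3.62/67.56 = 0.053582

5.36%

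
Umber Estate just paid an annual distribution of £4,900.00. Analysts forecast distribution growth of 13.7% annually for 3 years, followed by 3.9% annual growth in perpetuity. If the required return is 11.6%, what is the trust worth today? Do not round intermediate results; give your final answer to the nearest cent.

£85181.53

D_1 = 5571.30000
D_2 = 6334.56810
D_3 = 7202.40393
Terminal value at year 3: TV = D_3×(1+g_2)/(r−g_2) = 7483.29768/0.077 = 97185.68419
P_0 = D_1/(1+r)^1 + D_2/(1+r)^2 + D_3/(1+r)^3 + TV/(1+r)^3
    = 4992.20430 + 5086.14363 + 5181.85063 + 69921.33517 = 85181.53373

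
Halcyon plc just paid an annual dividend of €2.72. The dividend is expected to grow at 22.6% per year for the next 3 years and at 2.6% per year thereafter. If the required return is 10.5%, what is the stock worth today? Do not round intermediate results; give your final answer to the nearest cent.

D_1 = 3.33472
D_2 = 4.08837
D_3 = 5.01234
Terminal value at year 3: TV = D_3×(1+g_2)/(r−g_2) = 5.14266/0.079 = 65.09694
P_0 = D_1/(1+r)^1 + D_2/(1+r)^2 + D_3/(1+r)^3 + TV/(1+r)^3
    = 3.01785 + 3.34831 + 3.71495 + 48.24738 = 58.32849

€58.33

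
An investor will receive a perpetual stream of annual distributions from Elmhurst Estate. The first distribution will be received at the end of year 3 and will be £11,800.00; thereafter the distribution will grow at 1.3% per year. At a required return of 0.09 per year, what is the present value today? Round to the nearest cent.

Value at end of year 2: C₁ / (r − g) = £11,800.00 / (0.09 − 0.013) = £153,246.7532
Discount to today: PV = £153,246.7532 / (1 + 0.09)^2 = £153,246.7532 / 1.188100 = £128,984.73

£128984.73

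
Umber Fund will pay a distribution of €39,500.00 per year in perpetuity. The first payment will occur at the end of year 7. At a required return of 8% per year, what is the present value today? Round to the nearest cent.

Value at end of year 6: C / r = €39,500.00 / 0.08 = €493,750.0000
Discount to today: PV = €493,750.0000 / (1 + 0.08)^6 = €493,750.0000 / 1.586874 = €311,146.25

€311146.25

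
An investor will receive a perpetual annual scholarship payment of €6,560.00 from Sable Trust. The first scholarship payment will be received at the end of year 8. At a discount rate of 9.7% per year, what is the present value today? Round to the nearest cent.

€35374.13

Value at end of year 7: C / r = €6,560.00 / 0.097 = €67,628.8660
Discount to today: PV = €67,628.8660 / (1 + 0.097)^7 = €67,628.8660 / 1.911817 = €35,374.13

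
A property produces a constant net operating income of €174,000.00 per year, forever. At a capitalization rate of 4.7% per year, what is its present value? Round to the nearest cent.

Level perpetuity: PV = C / r = €174,000.00 / 0.047 = €3,702,127.66

€3702127.66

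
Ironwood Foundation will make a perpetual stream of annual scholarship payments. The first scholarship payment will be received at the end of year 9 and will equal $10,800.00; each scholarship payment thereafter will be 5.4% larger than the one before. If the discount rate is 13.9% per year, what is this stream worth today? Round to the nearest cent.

Value at end of year 8: C₁ / (r − g) = $10,800.00 / (0.139 − 0.054) = $127,058.8235
Discount to today: PV = $127,058.8235 / (1 + 0.139)^8 = $127,058.8235 / 2.832630 = $44,855.43

$44855.43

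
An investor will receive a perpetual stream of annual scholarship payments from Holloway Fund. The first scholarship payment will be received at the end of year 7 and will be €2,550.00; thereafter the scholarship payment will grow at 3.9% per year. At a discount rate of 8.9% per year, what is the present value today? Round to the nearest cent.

Value at end of year 6: C₁ / (r − g) = €2,550.00 / (0.089 − 0.039) = €51,000.0000
Discount to today: PV = €51,000.0000 / (1 + 0.089)^6 = €51,000.0000 / 1.667890 = €30,577.56

€30577.56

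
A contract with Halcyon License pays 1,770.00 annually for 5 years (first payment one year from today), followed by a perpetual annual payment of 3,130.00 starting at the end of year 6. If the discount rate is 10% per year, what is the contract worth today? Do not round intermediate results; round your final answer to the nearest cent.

PV of 5-year annuity: 1,770.00 × [1 − (1+0.1)^−5] / 0.1 = 6709.69258
Perpetuity value at year 5: 3,130.00 / 0.1 = 31300.00000
PV of perpetuity: 31300.00000 / (1+0.1)^5 = 19434.83741
Total PV = 6709.69258 + 19434.83741 = 26144.52999

26144.53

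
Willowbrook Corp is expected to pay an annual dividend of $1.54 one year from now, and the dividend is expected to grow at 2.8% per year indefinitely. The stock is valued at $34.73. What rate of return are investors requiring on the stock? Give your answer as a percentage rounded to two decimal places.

7.23%

P = D₁/(r − g) ⇒ r = D₁/P + g = $1.5400/$34.73 + 0.028 = 0.044342 + 0.028 = 0.072342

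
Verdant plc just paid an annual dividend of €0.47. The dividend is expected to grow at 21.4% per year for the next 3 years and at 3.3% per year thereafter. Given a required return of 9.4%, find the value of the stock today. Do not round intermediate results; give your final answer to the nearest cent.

D_1 = 0.57058
D_2 = 0.69268
D_3 = 0.84092
Terminal value at year 3: TV = D_3×(1+g_2)/(r−g_2) = 0.86867/0.061 = 14.24047
P_0 = D_1/(1+r)^1 + D_2/(1+r)^2 + D_3/(1+r)^3 + TV/(1+r)^3
    = 0.52155 + 0.57876 + 0.64225 + 10.87608 = 12.61864

€12.62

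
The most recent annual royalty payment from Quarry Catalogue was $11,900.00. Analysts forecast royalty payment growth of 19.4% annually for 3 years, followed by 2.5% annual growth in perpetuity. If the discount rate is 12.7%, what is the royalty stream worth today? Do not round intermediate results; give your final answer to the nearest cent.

$182319.48

D_1 = 14208.60000
D_2 = 16965.06840
D_3 = 20256.29167
Terminal value at year 3: TV = D_3×(1+g_2)/(r−g_2) = 20762.69896/0.102 = 203555.87217
P_0 = D_1/(1+r)^1 + D_2/(1+r)^2 + D_3/(1+r)^3 + TV/(1+r)^3
    = 12607.45342 + 13356.96484 + 14151.03463 + 142204.02443 = 182319.47731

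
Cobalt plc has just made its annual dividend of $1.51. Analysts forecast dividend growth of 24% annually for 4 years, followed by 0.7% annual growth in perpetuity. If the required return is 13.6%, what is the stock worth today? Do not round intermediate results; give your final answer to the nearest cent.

$24.29

D_1 = 1.87240
D_2 = 2.32178
D_3 = 2.87900
D_4 = 3.56996
Terminal value at year 4: TV = D_4×(1+g_2)/(r−g_2) = 3.59495/0.129 = 27.86785
P_0 = D_1/(1+r)^1 + D_2/(1+r)^2 + D_3/(1+r)^3 + D_4/(1+r)^4 + TV/(1+r)^4
    = 1.64824 + 1.79913 + 1.96384 + 2.14363 + 16.73363 = 24.28848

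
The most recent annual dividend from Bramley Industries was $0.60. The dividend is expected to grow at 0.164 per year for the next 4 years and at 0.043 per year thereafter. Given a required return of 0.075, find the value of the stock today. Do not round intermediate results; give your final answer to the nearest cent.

D_1 = 0.69840
D_2 = 0.81294
D_3 = 0.94626
D_4 = 1.10145
Terminal value at year 4: TV = D_4×(1+g_2)/(r−g_2) = 1.14881/0.032 = 35.90025
P_0 = D_1/(1+r)^1 + D_2/(1+r)^2 + D_3/(1+r)^3 + D_4/(1+r)^4 + TV/(1+r)^4
    = 0.64967 + 0.70346 + 0.76170 + 0.82476 + 26.88213 = 29.82173

$29.82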